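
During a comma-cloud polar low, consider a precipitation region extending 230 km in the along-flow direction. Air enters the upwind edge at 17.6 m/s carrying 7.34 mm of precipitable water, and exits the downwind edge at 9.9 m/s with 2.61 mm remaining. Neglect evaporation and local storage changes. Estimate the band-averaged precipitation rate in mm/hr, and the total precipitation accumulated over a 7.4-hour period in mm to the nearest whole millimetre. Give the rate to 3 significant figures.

Column moisture flux per unit crosswind length is F = V × PW.
Inflow: F_in = 17.6 × 7.34 = 129.184 mm·m/s
Outflow: F_out = 9.9 × 2.61 = 25.839 mm·m/s
Steady-state rate R = (F_in − F_out)/L = (129.184 − 25.839) / 230000 m = 4.493e-04 mm/s.
R = 4.493e-04 × 3600 = 1.62 mm/hr.
Over 7.4 h: total = 1.62 × 7.4 = 11.988 ≈ 12 mm.

R ≈ 1.62 mm/hr; total ≈ 12 mm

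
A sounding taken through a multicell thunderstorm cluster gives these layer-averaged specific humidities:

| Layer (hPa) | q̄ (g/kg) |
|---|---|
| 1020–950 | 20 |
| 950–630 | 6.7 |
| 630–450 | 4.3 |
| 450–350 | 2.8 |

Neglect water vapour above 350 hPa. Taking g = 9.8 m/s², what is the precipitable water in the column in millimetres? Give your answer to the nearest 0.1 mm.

Precipitable water is the column-integrated vapour mass per unit area: PW = (1/g) Σ q̄ Δp, with q in kg/kg and Δp in Pa (1 kg/m² of water = 1 mm).
Layer 1020–950 hPa: Δp = 70 hPa = 7000 Pa, q̄ = 0.02 kg/kg → 0.02 × 7000 / 9.8 = 14.29 mm
Layer 950–630 hPa: Δp = 320 hPa = 32000 Pa, q̄ = 0.0067 kg/kg → 0.0067 × 32000 / 9.8 = 21.88 mm
Layer 630–450 hPa: Δp = 180 hPa = 18000 Pa, q̄ = 0.0043 kg/kg → 0.0043 × 18000 / 9.8 = 7.90 mm
Layer 450–350 hPa: Δp = 100 hPa = 10000 Pa, q̄ = 0.0028 kg/kg → 0.0028 × 10000 / 9.8 = 2.86 mm
PW = 14.29 + 21.88 + 7.90 + 2.86 = 46.93 ≈ 46.9 mm.

PW ≈ 46.9 mm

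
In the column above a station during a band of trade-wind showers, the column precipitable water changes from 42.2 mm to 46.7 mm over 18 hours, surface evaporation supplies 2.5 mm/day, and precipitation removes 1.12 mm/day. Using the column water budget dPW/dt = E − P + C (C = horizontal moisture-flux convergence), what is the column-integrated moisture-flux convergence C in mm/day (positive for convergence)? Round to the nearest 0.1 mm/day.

dPW/dt = (46.7 − 42.2) mm / (18/24 day) = +6.000 mm/day.
C = dPW/dt − E + P = (+6.000) − 2.5 + 1.12 = 4.6 mm/day.

C ≈ 4.6 mm/day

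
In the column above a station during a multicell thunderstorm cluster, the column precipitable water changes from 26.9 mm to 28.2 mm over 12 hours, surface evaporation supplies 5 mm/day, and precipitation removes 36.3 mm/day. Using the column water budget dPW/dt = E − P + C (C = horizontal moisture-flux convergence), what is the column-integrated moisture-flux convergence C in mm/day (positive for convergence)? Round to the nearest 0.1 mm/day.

dPW/dt = (28.2 − 26.9) mm / (12/24 day) = +2.600 mm/day.
C = dPW/dt − E + P = (+2.600) − 5 + 36.3 = 33.9 mm/day.

C ≈ 33.9 mm/day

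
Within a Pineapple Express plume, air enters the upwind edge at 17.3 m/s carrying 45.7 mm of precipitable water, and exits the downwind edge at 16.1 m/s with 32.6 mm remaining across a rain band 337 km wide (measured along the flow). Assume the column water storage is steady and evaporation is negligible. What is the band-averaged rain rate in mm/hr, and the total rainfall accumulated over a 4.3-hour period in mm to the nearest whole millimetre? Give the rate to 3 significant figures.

R ≈ 2.84 mm/hr; total ≈ 12 mm

Column moisture flux per unit crosswind length is F = V × PW.
Inflow: F_in = 17.3 × 45.7 = 790.61 mm·m/s
Outflow: F_out = 16.1 × 32.6 = 524.86 mm·m/s
Steady-state rate R = (F_in − F_out)/L = (790.61 − 524.86) / 337000 m = 7.886e-04 mm/s.
R = 7.886e-04 × 3600 = 2.84 mm/hr.
Over 4.3 h: total = 2.84 × 4.3 = 12.212 ≈ 12 mm.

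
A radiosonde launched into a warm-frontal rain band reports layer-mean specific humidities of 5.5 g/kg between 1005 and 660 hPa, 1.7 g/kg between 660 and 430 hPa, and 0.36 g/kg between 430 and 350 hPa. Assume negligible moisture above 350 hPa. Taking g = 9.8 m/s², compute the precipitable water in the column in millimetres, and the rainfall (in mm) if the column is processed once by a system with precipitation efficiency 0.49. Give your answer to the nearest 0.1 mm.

Precipitable water is the column-integrated vapour mass per unit area: PW = (1/g) Σ q̄ Δp, with q in kg/kg and Δp in Pa (1 kg/m² of water = 1 mm).
Layer 1005–660 hPa: Δp = 345 hPa = 34500 Pa, q̄ = 0.0055 kg/kg → 0.0055 × 34500 / 9.8 = 19.36 mm
Layer 660–430 hPa: Δp = 230 hPa = 23000 Pa, q̄ = 0.0017 kg/kg → 0.0017 × 23000 / 9.8 = 3.99 mm
Layer 430–350 hPa: Δp = 80 hPa = 8000 Pa, q̄ = 0.00036 kg/kg → 0.00036 × 8000 / 9.8 = 0.29 mm
PW = 19.36 + 3.99 + 0.29 = 23.64 ≈ 23.6 mm.
Rainfall = ε × PW = 0.49 × 23.6 = 11.6 mm.

PW ≈ 23.6 mm; rainfall ≈ 11.6 mm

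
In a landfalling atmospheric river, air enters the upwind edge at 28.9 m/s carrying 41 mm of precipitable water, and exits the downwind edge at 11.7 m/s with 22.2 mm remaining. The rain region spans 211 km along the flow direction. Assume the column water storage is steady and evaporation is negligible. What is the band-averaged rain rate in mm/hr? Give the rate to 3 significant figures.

R ≈ 15.8 mm/hr

Column moisture flux per unit crosswind length is F = V × PW.
Inflow: F_in = 28.9 × 41 = 1184.9 mm·m/s
Outflow: F_out = 11.7 × 22.2 = 259.74 mm·m/s
Steady-state rate R = (F_in − F_out)/L = (1184.9 − 259.74) / 211000 m = 4.385e-03 mm/s.
R = 4.385e-03 × 3600 = 15.8 mm/hr.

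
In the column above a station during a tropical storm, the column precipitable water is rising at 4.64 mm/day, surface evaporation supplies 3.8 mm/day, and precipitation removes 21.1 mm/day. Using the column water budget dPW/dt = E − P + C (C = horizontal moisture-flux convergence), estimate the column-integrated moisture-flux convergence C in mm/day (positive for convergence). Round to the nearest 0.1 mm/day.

dPW/dt = +4.64 mm/day.
C = dPW/dt − E + P = (+4.64) − 3.8 + 21.1 = 21.9 mm/day.

C ≈ 21.9 mm/day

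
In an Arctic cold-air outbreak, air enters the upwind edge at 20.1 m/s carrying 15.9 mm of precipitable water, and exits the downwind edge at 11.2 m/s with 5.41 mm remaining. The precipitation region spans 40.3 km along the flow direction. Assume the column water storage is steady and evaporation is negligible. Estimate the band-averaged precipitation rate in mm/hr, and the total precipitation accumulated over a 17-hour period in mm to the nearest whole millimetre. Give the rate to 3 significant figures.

R ≈ 23.1 mm/hr; total ≈ 393 mm

Column moisture flux per unit crosswind length is F = V × PW.
Inflow: F_in = 20.1 × 15.9 = 319.59 mm·m/s
Outflow: F_out = 11.2 × 5.41 = 60.592 mm·m/s
Steady-state rate R = (F_in − F_out)/L = (319.59 − 60.592) / 40300 m = 6.427e-03 mm/s.
R = 6.427e-03 × 3600 = 23.1 mm/hr.
Over 17 h: total = 23.1 × 17 = 392.7 ≈ 393 mm.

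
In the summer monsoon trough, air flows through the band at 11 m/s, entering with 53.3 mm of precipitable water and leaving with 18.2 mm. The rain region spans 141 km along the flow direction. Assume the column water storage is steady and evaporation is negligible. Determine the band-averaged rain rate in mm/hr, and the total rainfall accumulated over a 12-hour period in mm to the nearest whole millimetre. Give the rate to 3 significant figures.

Column moisture flux per unit crosswind length is F = V × PW.
Inflow: F_in = 11 × 53.3 = 586.3 mm·m/s
Outflow: F_out = 11 × 18.2 = 200.2 mm·m/s
Steady-state rate R = (F_in − F_out)/L = (586.3 − 200.2) / 141000 m = 2.738e-03 mm/s.
R = 2.738e-03 × 3600 = 9.86 mm/hr.
Over 12 h: total = 9.86 × 12 = 118.32 ≈ 118 mm.

R ≈ 9.86 mm/hr; total ≈ 118 mm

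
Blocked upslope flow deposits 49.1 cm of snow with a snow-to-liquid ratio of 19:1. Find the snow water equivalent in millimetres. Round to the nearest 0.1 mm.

SWE = snow depth / ratio = 49.1 cm / 19 = 2.584 cm = 25.8 mm.

SWE ≈ 25.8 mm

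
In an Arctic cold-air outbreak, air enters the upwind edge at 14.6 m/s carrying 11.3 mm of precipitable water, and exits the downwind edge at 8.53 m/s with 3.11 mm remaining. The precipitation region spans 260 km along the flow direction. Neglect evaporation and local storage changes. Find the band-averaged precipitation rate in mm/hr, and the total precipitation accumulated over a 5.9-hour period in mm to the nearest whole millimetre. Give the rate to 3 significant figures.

Column moisture flux per unit crosswind length is F = V × PW.
Inflow: F_in = 14.6 × 11.3 = 164.98 mm·m/s
Outflow: F_out = 8.53 × 3.11 = 26.5283 mm·m/s
Steady-state rate R = (F_in − F_out)/L = (164.98 − 26.5283) / 260000 m = 5.325e-04 mm/s.
R = 5.325e-04 × 3600 = 1.92 mm/hr.
Over 5.9 h: total = 1.92 × 5.9 = 11.328 ≈ 11 mm.

R ≈ 1.92 mm/hr; total ≈ 11 mm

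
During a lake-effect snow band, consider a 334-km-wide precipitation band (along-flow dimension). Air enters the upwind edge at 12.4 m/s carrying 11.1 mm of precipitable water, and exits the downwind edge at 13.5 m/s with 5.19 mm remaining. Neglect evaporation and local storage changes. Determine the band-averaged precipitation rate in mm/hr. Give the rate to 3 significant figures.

R ≈ 0.728 mm/hr

Column moisture flux per unit crosswind length is F = V × PW.
Inflow: F_in = 12.4 × 11.1 = 137.64 mm·m/s
Outflow: F_out = 13.5 × 5.19 = 70.065 mm·m/s
Steady-state rate R = (F_in − F_out)/L = (137.64 − 70.065) / 334000 m = 2.023e-04 mm/s.
R = 2.023e-04 × 3600 = 0.728 mm/hr.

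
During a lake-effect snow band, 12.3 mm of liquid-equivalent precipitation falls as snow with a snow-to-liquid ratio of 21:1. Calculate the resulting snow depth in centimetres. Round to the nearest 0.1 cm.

snow depth ≈ 25.8 cm

Snow depth = liquid × ratio = 12.3 mm × 21 = 258.3 mm = 25.8 cm.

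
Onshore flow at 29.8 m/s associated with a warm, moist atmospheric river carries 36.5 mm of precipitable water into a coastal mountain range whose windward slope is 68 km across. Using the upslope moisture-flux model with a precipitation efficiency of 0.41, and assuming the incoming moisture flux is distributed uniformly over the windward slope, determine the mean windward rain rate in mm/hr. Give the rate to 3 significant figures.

Incoming column moisture flux per unit ridge length: F = V × PW = 29.8 × 36.5 = 1087.7 mm·m/s.
Spread over the 68 km slope with efficiency ε = 0.41: R = ε·F/W = 0.41 × 1087.7 / 68000 m = 6.558e-03 mm/s.
R = 6.558e-03 × 3600 = 23.6 mm/hr.

R ≈ 23.6 mm/hr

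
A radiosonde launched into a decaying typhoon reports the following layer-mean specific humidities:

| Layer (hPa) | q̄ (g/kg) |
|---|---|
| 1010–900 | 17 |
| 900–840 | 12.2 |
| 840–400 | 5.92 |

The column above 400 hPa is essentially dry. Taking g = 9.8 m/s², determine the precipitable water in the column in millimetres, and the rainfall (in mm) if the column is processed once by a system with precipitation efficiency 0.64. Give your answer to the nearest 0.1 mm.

Precipitable water is the column-integrated vapour mass per unit area: PW = (1/g) Σ q̄ Δp, with q in kg/kg and Δp in Pa (1 kg/m² of water = 1 mm).
Layer 1010–900 hPa: Δp = 110 hPa = 11000 Pa, q̄ = 0.017 kg/kg → 0.017 × 11000 / 9.8 = 19.08 mm
Layer 900–840 hPa: Δp = 60 hPa = 6000 Pa, q̄ = 0.0122 kg/kg → 0.0122 × 6000 / 9.8 = 7.47 mm
Layer 840–400 hPa: Δp = 440 hPa = 44000 Pa, q̄ = 0.00592 kg/kg → 0.00592 × 44000 / 9.8 = 26.58 mm
PW = 19.08 + 7.47 + 26.58 = 53.13 ≈ 53.1 mm.
Rainfall = ε × PW = 0.64 × 53.1 = 34.0 mm.

PW ≈ 53.1 mm; rainfall ≈ 34.0 mm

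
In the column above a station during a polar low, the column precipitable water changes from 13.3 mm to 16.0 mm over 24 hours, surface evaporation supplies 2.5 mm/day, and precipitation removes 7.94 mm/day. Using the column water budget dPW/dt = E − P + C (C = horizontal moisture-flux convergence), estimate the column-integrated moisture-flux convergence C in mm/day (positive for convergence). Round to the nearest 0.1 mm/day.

C ≈ 8.1 mm/day

dPW/dt = (16.0 − 13.3) mm / (24/24 day) = +2.700 mm/day.
C = dPW/dt − E + P = (+2.700) − 2.5 + 7.94 = 8.1 mm/day.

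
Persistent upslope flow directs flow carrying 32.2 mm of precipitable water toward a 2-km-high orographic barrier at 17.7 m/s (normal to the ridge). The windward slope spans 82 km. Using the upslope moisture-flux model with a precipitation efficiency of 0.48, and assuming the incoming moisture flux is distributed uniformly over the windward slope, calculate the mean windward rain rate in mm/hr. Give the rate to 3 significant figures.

Incoming column moisture flux per unit ridge length: F = V × PW = 17.7 × 32.2 = 569.94 mm·m/s.
Spread over the 82 km slope with efficiency ε = 0.48: R = ε·F/W = 0.48 × 569.94 / 82000 m = 3.336e-03 mm/s.
R = 3.336e-03 × 3600 = 12.0 mm/hr.

R ≈ 12.0 mm/hr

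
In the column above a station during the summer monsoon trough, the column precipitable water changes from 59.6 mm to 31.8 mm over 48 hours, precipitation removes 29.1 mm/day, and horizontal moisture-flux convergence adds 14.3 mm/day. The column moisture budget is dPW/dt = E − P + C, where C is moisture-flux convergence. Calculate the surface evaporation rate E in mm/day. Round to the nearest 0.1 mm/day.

dPW/dt = (31.8 − 59.6) mm / (48/24 day) = -13.900 mm/day.
E = dPW/dt + P − C = (-13.900) + 29.1 − (14.3) = 0.9 mm/day.

E ≈ 0.9 mm/day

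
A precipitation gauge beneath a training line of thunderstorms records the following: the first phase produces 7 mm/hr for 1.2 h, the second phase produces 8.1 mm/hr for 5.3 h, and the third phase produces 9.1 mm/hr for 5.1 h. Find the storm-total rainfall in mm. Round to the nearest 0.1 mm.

total ≈ 97.7 mm

Total = Σ Rᵢ Δtᵢ = 7 × 1.2 + 8.1 × 5.3 + 9.1 × 5.1
      = 8.4 + 42.93 + 46.41 = 97.7 mm.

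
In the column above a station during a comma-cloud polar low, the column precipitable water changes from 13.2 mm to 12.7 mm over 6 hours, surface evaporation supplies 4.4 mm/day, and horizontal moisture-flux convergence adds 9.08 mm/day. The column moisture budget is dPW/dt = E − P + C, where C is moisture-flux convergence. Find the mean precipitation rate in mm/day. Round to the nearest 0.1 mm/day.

P ≈ 15.5 mm/day

dPW/dt = (12.7 − 13.2) mm / (6/24 day) = -2.000 mm/day.
P = E + C − dPW/dt = 4.4 + (9.08) − (-2.000) = 15.5 mm/day.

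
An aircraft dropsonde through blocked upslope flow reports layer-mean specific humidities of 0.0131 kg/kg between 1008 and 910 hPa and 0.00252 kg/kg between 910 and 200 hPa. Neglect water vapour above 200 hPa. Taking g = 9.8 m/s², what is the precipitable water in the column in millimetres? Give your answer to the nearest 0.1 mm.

PW ≈ 31.4 mm

Precipitable water is the column-integrated vapour mass per unit area: PW = (1/g) Σ q̄ Δp, with q in kg/kg and Δp in Pa (1 kg/m² of water = 1 mm).
Layer 1008–910 hPa: Δp = 98 hPa = 9800 Pa, q̄ = 0.0131 kg/kg → 0.0131 × 9800 / 9.8 = 13.10 mm
Layer 910–200 hPa: Δp = 710 hPa = 71000 Pa, q̄ = 0.00252 kg/kg → 0.00252 × 71000 / 9.8 = 18.26 mm
PW = 13.10 + 18.26 = 31.36 ≈ 31.4 mm.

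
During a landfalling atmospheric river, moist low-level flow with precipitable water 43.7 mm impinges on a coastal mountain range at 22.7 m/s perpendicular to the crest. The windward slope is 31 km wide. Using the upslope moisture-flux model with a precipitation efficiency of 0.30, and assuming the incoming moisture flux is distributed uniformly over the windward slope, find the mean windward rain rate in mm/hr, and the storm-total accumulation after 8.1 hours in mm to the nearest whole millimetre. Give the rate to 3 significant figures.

Incoming column moisture flux per unit ridge length: F = V × PW = 22.7 × 43.7 = 991.99 mm·m/s.
Spread over the 31 km slope with efficiency ε = 0.30: R = ε·F/W = 0.30 × 991.99 / 31000 m = 9.600e-03 mm/s.
R = 9.600e-03 × 3600 = 34.6 mm/hr.
Over 8.1 h: total = 34.6 × 8.1 = 280.26 ≈ 280 mm.

R ≈ 34.6 mm/hr; total ≈ 280 mm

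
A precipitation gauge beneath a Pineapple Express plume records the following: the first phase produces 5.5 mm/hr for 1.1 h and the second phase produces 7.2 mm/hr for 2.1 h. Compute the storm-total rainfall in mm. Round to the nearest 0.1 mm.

total ≈ 21.2 mm

Total = Σ Rᵢ Δtᵢ = 5.5 × 1.1 + 7.2 × 2.1
      = 6.05 + 15.12 = 21.2 mm.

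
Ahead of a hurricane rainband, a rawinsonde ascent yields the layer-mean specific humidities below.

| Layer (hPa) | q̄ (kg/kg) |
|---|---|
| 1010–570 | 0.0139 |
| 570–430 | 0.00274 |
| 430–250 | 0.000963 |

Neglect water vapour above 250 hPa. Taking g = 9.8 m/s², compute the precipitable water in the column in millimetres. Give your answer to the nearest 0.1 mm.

Precipitable water is the column-integrated vapour mass per unit area: PW = (1/g) Σ q̄ Δp, with q in kg/kg and Δp in Pa (1 kg/m² of water = 1 mm).
Layer 1010–570 hPa: Δp = 440 hPa = 44000 Pa, q̄ = 0.0139 kg/kg → 0.0139 × 44000 / 9.8 = 62.41 mm
Layer 570–430 hPa: Δp = 140 hPa = 14000 Pa, q̄ = 0.00274 kg/kg → 0.00274 × 14000 / 9.8 = 3.91 mm
Layer 430–250 hPa: Δp = 180 hPa = 18000 Pa, q̄ = 0.000963 kg/kg → 0.000963 × 18000 / 9.8 = 1.77 mm
PW = 62.41 + 3.91 + 1.77 = 68.09 ≈ 68.1 mm.

PW ≈ 68.1 mm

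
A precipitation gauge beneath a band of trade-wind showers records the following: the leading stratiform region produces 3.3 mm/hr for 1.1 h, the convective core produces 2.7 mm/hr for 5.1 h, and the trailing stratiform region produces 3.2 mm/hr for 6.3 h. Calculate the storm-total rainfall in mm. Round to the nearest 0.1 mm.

Total = Σ Rᵢ Δtᵢ = 3.3 × 1.1 + 2.7 × 5.1 + 3.2 × 6.3
      = 3.63 + 13.77 + 20.16 = 37.6 mm.

total ≈ 37.6 mm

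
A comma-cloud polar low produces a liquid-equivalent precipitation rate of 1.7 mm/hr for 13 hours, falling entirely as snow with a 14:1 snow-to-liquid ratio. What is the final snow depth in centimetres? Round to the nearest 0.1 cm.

snow depth ≈ 30.9 cm

Liquid-equivalent depth = 1.7 × 13 = 22.1 mm.
Snow depth = 22.1 mm × 14 = 309.4 mm = 30.9 cm.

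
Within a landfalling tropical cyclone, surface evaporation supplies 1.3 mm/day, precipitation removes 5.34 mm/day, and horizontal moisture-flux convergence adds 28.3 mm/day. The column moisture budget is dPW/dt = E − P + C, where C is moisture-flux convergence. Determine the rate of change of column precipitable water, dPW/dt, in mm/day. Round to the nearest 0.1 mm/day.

dPW/dt ≈ 24.3 mm/day

dPW/dt = E − P + C = 1.3 − 5.34 + (28.3) = 24.3 mm/day.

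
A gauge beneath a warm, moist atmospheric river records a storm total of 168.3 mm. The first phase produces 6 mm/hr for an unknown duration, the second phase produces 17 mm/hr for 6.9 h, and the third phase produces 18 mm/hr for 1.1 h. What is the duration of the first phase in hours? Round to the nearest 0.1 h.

Known phases: 17 × 6.9 + 18 × 1.1 = 117.3 + 19.8 = 137.1 mm.
Remaining depth = 168.3 − 137.1 = 31.2 mm.
Duration = 31.2 / 6 = 5.2 h.

duration ≈ 5.2 h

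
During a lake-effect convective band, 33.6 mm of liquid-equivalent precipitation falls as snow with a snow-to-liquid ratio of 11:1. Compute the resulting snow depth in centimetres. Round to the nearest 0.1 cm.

snow depth ≈ 37.0 cm

Snow depth = liquid × ratio = 33.6 mm × 11 = 369.6 mm = 37.0 cm.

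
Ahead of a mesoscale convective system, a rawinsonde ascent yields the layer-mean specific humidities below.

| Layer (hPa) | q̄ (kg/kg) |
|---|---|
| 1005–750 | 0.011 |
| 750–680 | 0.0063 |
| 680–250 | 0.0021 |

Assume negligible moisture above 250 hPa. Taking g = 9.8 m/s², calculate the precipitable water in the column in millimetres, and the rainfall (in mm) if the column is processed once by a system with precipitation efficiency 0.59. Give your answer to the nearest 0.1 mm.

Precipitable water is the column-integrated vapour mass per unit area: PW = (1/g) Σ q̄ Δp, with q in kg/kg and Δp in Pa (1 kg/m² of water = 1 mm).
Layer 1005–750 hPa: Δp = 255 hPa = 25500 Pa, q̄ = 0.011 kg/kg → 0.011 × 25500 / 9.8 = 28.62 mm
Layer 750–680 hPa: Δp = 70 hPa = 7000 Pa, q̄ = 0.0063 kg/kg → 0.0063 × 7000 / 9.8 = 4.50 mm
Layer 680–250 hPa: Δp = 430 hPa = 43000 Pa, q̄ = 0.0021 kg/kg → 0.0021 × 43000 / 9.8 = 9.21 mm
PW = 28.62 + 4.50 + 9.21 = 42.33 ≈ 42.3 mm.
Rainfall = ε × PW = 0.59 × 42.3 = 25.0 mm.

PW ≈ 42.3 mm; rainfall ≈ 25.0 mm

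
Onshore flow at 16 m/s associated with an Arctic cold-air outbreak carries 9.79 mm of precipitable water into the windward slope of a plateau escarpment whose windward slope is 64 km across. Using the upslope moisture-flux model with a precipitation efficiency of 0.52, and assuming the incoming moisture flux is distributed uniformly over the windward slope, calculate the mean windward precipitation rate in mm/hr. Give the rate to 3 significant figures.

R ≈ 4.58 mm/hr

Incoming column moisture flux per unit ridge length: F = V × PW = 16 × 9.79 = 156.64 mm·m/s.
Spread over the 64 km slope with efficiency ε = 0.52: R = ε·F/W = 0.52 × 156.64 / 64000 m = 1.273e-03 mm/s.
R = 1.273e-03 × 3600 = 4.58 mm/hr.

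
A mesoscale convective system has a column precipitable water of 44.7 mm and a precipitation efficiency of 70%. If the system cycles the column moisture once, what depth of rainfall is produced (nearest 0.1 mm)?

Rainfall = ε × PW = 0.70 × 44.7 = 31.3 mm.

rainfall ≈ 31.3 mm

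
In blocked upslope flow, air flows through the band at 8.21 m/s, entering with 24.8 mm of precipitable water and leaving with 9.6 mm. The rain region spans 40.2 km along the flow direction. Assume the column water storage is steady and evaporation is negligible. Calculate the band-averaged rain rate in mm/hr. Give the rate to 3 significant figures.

R ≈ 11.2 mm/hr

Column moisture flux per unit crosswind length is F = V × PW.
Inflow: F_in = 8.21 × 24.8 = 203.608 mm·m/s
Outflow: F_out = 8.21 × 9.6 = 78.816 mm·m/s
Steady-state rate R = (F_in − F_out)/L = (203.608 − 78.816) / 40200 m = 3.104e-03 mm/s.
R = 3.104e-03 × 3600 = 11.2 mm/hr.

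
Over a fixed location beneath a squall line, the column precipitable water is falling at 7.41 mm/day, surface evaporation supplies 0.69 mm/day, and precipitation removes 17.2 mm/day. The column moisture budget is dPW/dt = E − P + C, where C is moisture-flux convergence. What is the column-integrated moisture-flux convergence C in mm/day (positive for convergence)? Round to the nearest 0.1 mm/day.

dPW/dt = -7.41 mm/day.
C = dPW/dt − E + P = (-7.41) − 0.69 + 17.2 = 9.1 mm/day.

C ≈ 9.1 mm/day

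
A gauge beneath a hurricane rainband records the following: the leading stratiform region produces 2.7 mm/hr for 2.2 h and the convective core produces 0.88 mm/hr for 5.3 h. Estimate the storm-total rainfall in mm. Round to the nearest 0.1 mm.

total ≈ 10.6 mm

Total = Σ Rᵢ Δtᵢ = 2.7 × 2.2 + 0.88 × 5.3
      = 5.94 + 4.664 = 10.6 mm.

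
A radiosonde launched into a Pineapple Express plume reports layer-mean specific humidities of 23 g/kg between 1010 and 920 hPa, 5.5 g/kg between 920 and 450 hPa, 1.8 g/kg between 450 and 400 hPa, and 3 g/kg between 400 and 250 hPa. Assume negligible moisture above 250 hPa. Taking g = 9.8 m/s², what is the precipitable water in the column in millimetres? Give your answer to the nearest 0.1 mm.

Precipitable water is the column-integrated vapour mass per unit area: PW = (1/g) Σ q̄ Δp, with q in kg/kg and Δp in Pa (1 kg/m² of water = 1 mm).
Layer 1010–920 hPa: Δp = 90 hPa = 9000 Pa, q̄ = 0.023 kg/kg → 0.023 × 9000 / 9.8 = 21.12 mm
Layer 920–450 hPa: Δp = 470 hPa = 47000 Pa, q̄ = 0.0055 kg/kg → 0.0055 × 47000 / 9.8 = 26.38 mm
Layer 450–400 hPa: Δp = 50 hPa = 5000 Pa, q̄ = 0.0018 kg/kg → 0.0018 × 5000 / 9.8 = 0.92 mm
Layer 400–250 hPa: Δp = 150 hPa = 15000 Pa, q̄ = 0.003 kg/kg → 0.003 × 15000 / 9.8 = 4.59 mm
PW = 21.12 + 26.38 + 0.92 + 4.59 = 53.01 ≈ 53.0 mm.

PW ≈ 53.0 mm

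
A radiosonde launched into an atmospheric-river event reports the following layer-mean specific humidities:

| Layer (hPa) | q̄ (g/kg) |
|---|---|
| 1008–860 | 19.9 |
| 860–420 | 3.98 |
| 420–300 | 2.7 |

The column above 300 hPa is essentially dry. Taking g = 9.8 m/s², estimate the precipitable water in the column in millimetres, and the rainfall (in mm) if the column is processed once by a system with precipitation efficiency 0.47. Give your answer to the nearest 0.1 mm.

Precipitable water is the column-integrated vapour mass per unit area: PW = (1/g) Σ q̄ Δp, with q in kg/kg and Δp in Pa (1 kg/m² of water = 1 mm).
Layer 1008–860 hPa: Δp = 148 hPa = 14800 Pa, q̄ = 0.0199 kg/kg → 0.0199 × 14800 / 9.8 = 30.05 mm
Layer 860–420 hPa: Δp = 440 hPa = 44000 Pa, q̄ = 0.00398 kg/kg → 0.00398 × 44000 / 9.8 = 17.87 mm
Layer 420–300 hPa: Δp = 120 hPa = 12000 Pa, q̄ = 0.0027 kg/kg → 0.0027 × 12000 / 9.8 = 3.31 mm
PW = 30.05 + 17.87 + 3.31 = 51.23 ≈ 51.2 mm.
Rainfall = ε × PW = 0.47 × 51.2 = 24.1 mm.

PW ≈ 51.2 mm; rainfall ≈ 24.1 mm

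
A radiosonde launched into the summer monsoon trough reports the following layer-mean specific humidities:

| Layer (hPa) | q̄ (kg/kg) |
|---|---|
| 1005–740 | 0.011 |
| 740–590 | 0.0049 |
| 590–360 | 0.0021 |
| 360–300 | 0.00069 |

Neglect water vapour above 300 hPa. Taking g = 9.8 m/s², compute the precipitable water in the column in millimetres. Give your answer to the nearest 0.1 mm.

Precipitable water is the column-integrated vapour mass per unit area: PW = (1/g) Σ q̄ Δp, with q in kg/kg and Δp in Pa (1 kg/m² of water = 1 mm).
Layer 1005–740 hPa: Δp = 265 hPa = 26500 Pa, q̄ = 0.011 kg/kg → 0.011 × 26500 / 9.8 = 29.74 mm
Layer 740–590 hPa: Δp = 150 hPa = 15000 Pa, q̄ = 0.0049 kg/kg → 0.0049 × 15000 / 9.8 = 7.50 mm
Layer 590–360 hPa: Δp = 230 hPa = 23000 Pa, q̄ = 0.0021 kg/kg → 0.0021 × 23000 / 9.8 = 4.93 mm
Layer 360–300 hPa: Δp = 60 hPa = 6000 Pa, q̄ = 0.00069 kg/kg → 0.00069 × 6000 / 9.8 = 0.42 mm
PW = 29.74 + 7.50 + 4.93 + 0.42 = 42.59 ≈ 42.6 mm.

PW ≈ 42.6 mm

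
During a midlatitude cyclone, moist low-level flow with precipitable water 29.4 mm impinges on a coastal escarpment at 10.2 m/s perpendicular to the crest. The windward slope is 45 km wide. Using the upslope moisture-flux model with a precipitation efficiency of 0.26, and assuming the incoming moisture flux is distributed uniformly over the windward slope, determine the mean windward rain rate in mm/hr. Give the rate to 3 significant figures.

R ≈ 6.24 mm/hr

Incoming column moisture flux per unit ridge length: F = V × PW = 10.2 × 29.4 = 299.88 mm·m/s.
Spread over the 45 km slope with efficiency ε = 0.26: R = ε·F/W = 0.26 × 299.88 / 45000 m = 1.733e-03 mm/s.
R = 1.733e-03 × 3600 = 6.24 mm/hr.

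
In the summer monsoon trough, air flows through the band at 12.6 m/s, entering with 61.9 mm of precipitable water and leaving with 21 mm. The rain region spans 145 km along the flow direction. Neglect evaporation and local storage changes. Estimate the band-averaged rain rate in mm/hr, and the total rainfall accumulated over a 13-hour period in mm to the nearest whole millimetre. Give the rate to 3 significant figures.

Column moisture flux per unit crosswind length is F = V × PW.
Inflow: F_in = 12.6 × 61.9 = 779.94 mm·m/s
Outflow: F_out = 12.6 × 21 = 264.6 mm·m/s
Steady-state rate R = (F_in − F_out)/L = (779.94 − 264.6) / 145000 m = 3.554e-03 mm/s.
R = 3.554e-03 × 3600 = 12.8 mm/hr.
Over 13 h: total = 12.8 × 13 = 166.4 ≈ 166 mm.

R ≈ 12.8 mm/hr; total ≈ 166 mm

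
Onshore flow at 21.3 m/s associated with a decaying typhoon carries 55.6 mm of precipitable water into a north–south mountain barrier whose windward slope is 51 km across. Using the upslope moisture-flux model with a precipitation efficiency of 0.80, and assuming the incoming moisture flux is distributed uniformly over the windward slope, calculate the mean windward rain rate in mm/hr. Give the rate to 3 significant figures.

R ≈ 66.9 mm/hr

Incoming column moisture flux per unit ridge length: F = V × PW = 21.3 × 55.6 = 1184.28 mm·m/s.
Spread over the 51 km slope with efficiency ε = 0.80: R = ε·F/W = 0.80 × 1184.28 / 51000 m = 1.858e-02 mm/s.
R = 1.858e-02 × 3600 = 66.9 mm/hr.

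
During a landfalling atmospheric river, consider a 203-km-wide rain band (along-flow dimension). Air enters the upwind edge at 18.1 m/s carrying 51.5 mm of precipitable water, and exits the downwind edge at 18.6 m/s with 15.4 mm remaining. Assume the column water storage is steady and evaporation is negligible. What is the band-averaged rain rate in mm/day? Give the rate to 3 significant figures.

R ≈ 275 mm/day

Column moisture flux per unit crosswind length is F = V × PW.
Inflow: F_in = 18.1 × 51.5 = 932.15 mm·m/s
Outflow: F_out = 18.6 × 15.4 = 286.44 mm·m/s
Steady-state rate R = (F_in − F_out)/L = (932.15 − 286.44) / 203000 m = 3.181e-03 mm/s.
R = 3.181e-03 × 3600 × 24 = 275 mm/day.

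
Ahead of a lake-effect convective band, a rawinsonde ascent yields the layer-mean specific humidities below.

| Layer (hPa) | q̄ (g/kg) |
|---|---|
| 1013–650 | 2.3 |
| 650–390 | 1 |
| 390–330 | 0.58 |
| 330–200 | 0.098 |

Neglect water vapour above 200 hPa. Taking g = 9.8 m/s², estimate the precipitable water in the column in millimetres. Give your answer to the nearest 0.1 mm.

Precipitable water is the column-integrated vapour mass per unit area: PW = (1/g) Σ q̄ Δp, with q in kg/kg and Δp in Pa (1 kg/m² of water = 1 mm).
Layer 1013–650 hPa: Δp = 363 hPa = 36300 Pa, q̄ = 0.0023 kg/kg → 0.0023 × 36300 / 9.8 = 8.52 mm
Layer 650–390 hPa: Δp = 260 hPa = 26000 Pa, q̄ = 0.001 kg/kg → 0.001 × 26000 / 9.8 = 2.65 mm
Layer 390–330 hPa: Δp = 60 hPa = 6000 Pa, q̄ = 0.00058 kg/kg → 0.00058 × 6000 / 9.8 = 0.36 mm
Layer 330–200 hPa: Δp = 130 hPa = 13000 Pa, q̄ = 9.8e-05 kg/kg → 9.8e-05 × 13000 / 9.8 = 0.13 mm
PW = 8.52 + 2.65 + 0.36 + 0.13 = 11.66 ≈ 11.7 mm.

PW ≈ 11.7 mm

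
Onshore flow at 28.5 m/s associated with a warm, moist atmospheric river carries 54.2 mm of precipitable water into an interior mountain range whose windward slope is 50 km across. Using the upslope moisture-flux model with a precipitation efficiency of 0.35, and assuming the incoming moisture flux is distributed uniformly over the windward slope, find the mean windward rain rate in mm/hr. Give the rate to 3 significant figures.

R ≈ 38.9 mm/hr

Incoming column moisture flux per unit ridge length: F = V × PW = 28.5 × 54.2 = 1544.7 mm·m/s.
Spread over the 50 km slope with efficiency ε = 0.35: R = ε·F/W = 0.35 × 1544.7 / 50000 m = 1.081e-02 mm/s.
R = 1.081e-02 × 3600 = 38.9 mm/hr.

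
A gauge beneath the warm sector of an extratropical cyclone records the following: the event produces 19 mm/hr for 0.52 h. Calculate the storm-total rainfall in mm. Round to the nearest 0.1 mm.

Total = Σ Rᵢ Δtᵢ = 19 × 0.52
      = 9.88 = 9.9 mm.

total ≈ 9.9 mm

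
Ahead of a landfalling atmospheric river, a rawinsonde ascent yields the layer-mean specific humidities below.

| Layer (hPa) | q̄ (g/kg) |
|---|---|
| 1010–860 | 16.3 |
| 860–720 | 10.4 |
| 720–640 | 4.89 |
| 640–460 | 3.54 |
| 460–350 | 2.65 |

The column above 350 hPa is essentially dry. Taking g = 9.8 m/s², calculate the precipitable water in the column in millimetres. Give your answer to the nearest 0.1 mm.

PW ≈ 53.3 mm

Precipitable water is the column-integrated vapour mass per unit area: PW = (1/g) Σ q̄ Δp, with q in kg/kg and Δp in Pa (1 kg/m² of water = 1 mm).
Layer 1010–860 hPa: Δp = 150 hPa = 15000 Pa, q̄ = 0.0163 kg/kg → 0.0163 × 15000 / 9.8 = 24.95 mm
Layer 860–720 hPa: Δp = 140 hPa = 14000 Pa, q̄ = 0.0104 kg/kg → 0.0104 × 14000 / 9.8 = 14.86 mm
Layer 720–640 hPa: Δp = 80 hPa = 8000 Pa, q̄ = 0.00489 kg/kg → 0.00489 × 8000 / 9.8 = 3.99 mm
Layer 640–460 hPa: Δp = 180 hPa = 18000 Pa, q̄ = 0.00354 kg/kg → 0.00354 × 18000 / 9.8 = 6.50 mm
Layer 460–350 hPa: Δp = 110 hPa = 11000 Pa, q̄ = 0.00265 kg/kg → 0.00265 × 11000 / 9.8 = 2.97 mm
PW = 24.95 + 14.86 + 3.99 + 6.50 + 2.97 = 53.27 ≈ 53.3 mm.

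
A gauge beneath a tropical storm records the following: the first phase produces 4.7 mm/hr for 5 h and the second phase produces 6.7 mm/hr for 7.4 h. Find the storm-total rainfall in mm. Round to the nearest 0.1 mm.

total ≈ 73.1 mm

Total = Σ Rᵢ Δtᵢ = 4.7 × 5 + 6.7 × 7.4
      = 23.5 + 49.58 = 73.1 mm.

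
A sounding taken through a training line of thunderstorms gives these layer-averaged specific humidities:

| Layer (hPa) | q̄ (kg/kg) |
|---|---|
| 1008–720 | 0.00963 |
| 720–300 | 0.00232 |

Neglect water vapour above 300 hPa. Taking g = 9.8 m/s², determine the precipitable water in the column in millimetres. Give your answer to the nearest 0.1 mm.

PW ≈ 38.2 mm

Precipitable water is the column-integrated vapour mass per unit area: PW = (1/g) Σ q̄ Δp, with q in kg/kg and Δp in Pa (1 kg/m² of water = 1 mm).
Layer 1008–720 hPa: Δp = 288 hPa = 28800 Pa, q̄ = 0.00963 kg/kg → 0.00963 × 28800 / 9.8 = 28.30 mm
Layer 720–300 hPa: Δp = 420 hPa = 42000 Pa, q̄ = 0.00232 kg/kg → 0.00232 × 42000 / 9.8 = 9.94 mm
PW = 28.30 + 9.94 = 38.24 ≈ 38.2 mm.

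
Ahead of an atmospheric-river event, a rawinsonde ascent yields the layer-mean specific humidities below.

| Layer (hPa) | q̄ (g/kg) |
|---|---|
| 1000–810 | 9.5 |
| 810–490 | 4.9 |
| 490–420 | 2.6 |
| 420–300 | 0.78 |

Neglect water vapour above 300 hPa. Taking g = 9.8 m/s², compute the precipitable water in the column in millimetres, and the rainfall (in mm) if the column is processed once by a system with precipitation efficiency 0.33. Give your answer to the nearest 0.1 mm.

Precipitable water is the column-integrated vapour mass per unit area: PW = (1/g) Σ q̄ Δp, with q in kg/kg and Δp in Pa (1 kg/m² of water = 1 mm).
Layer 1000–810 hPa: Δp = 190 hPa = 19000 Pa, q̄ = 0.0095 kg/kg → 0.0095 × 19000 / 9.8 = 18.42 mm
Layer 810–490 hPa: Δp = 320 hPa = 32000 Pa, q̄ = 0.0049 kg/kg → 0.0049 × 32000 / 9.8 = 16.00 mm
Layer 490–420 hPa: Δp = 70 hPa = 7000 Pa, q̄ = 0.0026 kg/kg → 0.0026 × 7000 / 9.8 = 1.86 mm
Layer 420–300 hPa: Δp = 120 hPa = 12000 Pa, q̄ = 0.00078 kg/kg → 0.00078 × 12000 / 9.8 = 0.96 mm
PW = 18.42 + 16.00 + 1.86 + 0.96 = 37.24 ≈ 37.2 mm.
Rainfall = ε × PW = 0.33 × 37.2 = 12.3 mm.

PW ≈ 37.2 mm; rainfall ≈ 12.3 mm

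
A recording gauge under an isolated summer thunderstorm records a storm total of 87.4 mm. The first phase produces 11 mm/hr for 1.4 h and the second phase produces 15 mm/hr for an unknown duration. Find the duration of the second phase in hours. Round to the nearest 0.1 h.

Known phases: 11 × 1.4 = 15.4 mm.
Remaining depth = 87.4 − 15.4 = 72 mm.
Duration = 72 / 15 = 4.8 h.

duration ≈ 4.8 h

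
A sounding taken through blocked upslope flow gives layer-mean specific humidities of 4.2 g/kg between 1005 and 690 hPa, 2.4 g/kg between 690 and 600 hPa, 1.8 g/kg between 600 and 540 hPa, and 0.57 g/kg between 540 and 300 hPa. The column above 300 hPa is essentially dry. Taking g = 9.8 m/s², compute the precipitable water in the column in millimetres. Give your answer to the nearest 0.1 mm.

PW ≈ 18.2 mm

Precipitable water is the column-integrated vapour mass per unit area: PW = (1/g) Σ q̄ Δp, with q in kg/kg and Δp in Pa (1 kg/m² of water = 1 mm).
Layer 1005–690 hPa: Δp = 315 hPa = 31500 Pa, q̄ = 0.0042 kg/kg → 0.0042 × 31500 / 9.8 = 13.50 mm
Layer 690–600 hPa: Δp = 90 hPa = 9000 Pa, q̄ = 0.0024 kg/kg → 0.0024 × 9000 / 9.8 = 2.20 mm
Layer 600–540 hPa: Δp = 60 hPa = 6000 Pa, q̄ = 0.0018 kg/kg → 0.0018 × 6000 / 9.8 = 1.10 mm
Layer 540–300 hPa: Δp = 240 hPa = 24000 Pa, q̄ = 0.00057 kg/kg → 0.00057 × 24000 / 9.8 = 1.40 mm
PW = 13.50 + 2.20 + 1.10 + 1.40 = 18.20 ≈ 18.2 mm.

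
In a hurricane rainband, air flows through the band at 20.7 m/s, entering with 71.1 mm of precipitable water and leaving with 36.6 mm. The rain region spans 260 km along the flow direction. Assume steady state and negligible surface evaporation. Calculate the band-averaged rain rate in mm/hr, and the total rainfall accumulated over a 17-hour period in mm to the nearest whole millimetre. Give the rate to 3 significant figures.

R ≈ 9.89 mm/hr; total ≈ 168 mm

Column moisture flux per unit crosswind length is F = V × PW.
Inflow: F_in = 20.7 × 71.1 = 1471.77 mm·m/s
Outflow: F_out = 20.7 × 36.6 = 757.62 mm·m/s
Steady-state rate R = (F_in − F_out)/L = (1471.77 − 757.62) / 260000 m = 2.747e-03 mm/s.
R = 2.747e-03 × 3600 = 9.89 mm/hr.
Over 17 h: total = 9.89 × 17 = 168.13 ≈ 168 mm.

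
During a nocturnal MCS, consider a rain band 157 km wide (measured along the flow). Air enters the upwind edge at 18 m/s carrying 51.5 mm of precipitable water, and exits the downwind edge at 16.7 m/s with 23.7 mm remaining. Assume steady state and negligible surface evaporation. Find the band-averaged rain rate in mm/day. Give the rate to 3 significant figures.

R ≈ 292 mm/day

Column moisture flux per unit crosswind length is F = V × PW.
Inflow: F_in = 18 × 51.5 = 927 mm·m/s
Outflow: F_out = 16.7 × 23.7 = 395.79 mm·m/s
Steady-state rate R = (F_in − F_out)/L = (927 − 395.79) / 157000 m = 3.384e-03 mm/s.
R = 3.384e-03 × 3600 × 24 = 292 mm/day.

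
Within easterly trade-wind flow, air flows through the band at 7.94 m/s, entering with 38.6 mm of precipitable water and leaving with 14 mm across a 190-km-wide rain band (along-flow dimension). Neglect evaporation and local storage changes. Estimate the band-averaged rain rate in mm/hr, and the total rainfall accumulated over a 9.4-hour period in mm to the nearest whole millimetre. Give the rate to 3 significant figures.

R ≈ 3.70 mm/hr; total ≈ 35 mm

Column moisture flux per unit crosswind length is F = V × PW.
Inflow: F_in = 7.94 × 38.6 = 306.484 mm·m/s
Outflow: F_out = 7.94 × 14 = 111.16 mm·m/s
Steady-state rate R = (F_in − F_out)/L = (306.484 − 111.16) / 190000 m = 1.028e-03 mm/s.
R = 1.028e-03 × 3600 = 3.70 mm/hr.
Over 9.4 h: total = 3.70 × 9.4 = 34.78 ≈ 35 mm.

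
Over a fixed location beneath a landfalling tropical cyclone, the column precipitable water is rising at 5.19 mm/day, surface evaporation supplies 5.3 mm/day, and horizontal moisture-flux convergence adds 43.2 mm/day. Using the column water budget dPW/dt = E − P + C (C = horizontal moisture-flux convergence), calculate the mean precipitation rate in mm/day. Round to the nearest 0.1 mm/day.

dPW/dt = +5.19 mm/day.
P = E + C − dPW/dt = 5.3 + (43.2) − (+5.19) = 43.3 mm/day.

P ≈ 43.3 mm/day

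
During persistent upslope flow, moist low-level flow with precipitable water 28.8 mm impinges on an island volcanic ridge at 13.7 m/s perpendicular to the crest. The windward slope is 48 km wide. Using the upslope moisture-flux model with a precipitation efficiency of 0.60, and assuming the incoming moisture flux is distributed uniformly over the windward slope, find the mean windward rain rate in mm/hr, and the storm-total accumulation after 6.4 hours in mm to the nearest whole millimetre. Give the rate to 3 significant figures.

Incoming column moisture flux per unit ridge length: F = V × PW = 13.7 × 28.8 = 394.56 mm·m/s.
Spread over the 48 km slope with efficiency ε = 0.60: R = ε·F/W = 0.60 × 394.56 / 48000 m = 4.932e-03 mm/s.
R = 4.932e-03 × 3600 = 17.8 mm/hr.
Over 6.4 h: total = 17.8 × 6.4 = 113.92 ≈ 114 mm.

R ≈ 17.8 mm/hr; total ≈ 114 mm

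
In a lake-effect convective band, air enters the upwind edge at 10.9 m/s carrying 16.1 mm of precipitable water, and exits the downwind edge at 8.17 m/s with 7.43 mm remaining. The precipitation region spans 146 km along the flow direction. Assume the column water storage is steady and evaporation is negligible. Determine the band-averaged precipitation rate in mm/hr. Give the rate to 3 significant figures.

R ≈ 2.83 mm/hr

Column moisture flux per unit crosswind length is F = V × PW.
Inflow: F_in = 10.9 × 16.1 = 175.49 mm·m/s
Outflow: F_out = 8.17 × 7.43 = 60.7031 mm·m/s
Steady-state rate R = (F_in − F_out)/L = (175.49 − 60.7031) / 146000 m = 7.862e-04 mm/s.
R = 7.862e-04 × 3600 = 2.83 mm/hr.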